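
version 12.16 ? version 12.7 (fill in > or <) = >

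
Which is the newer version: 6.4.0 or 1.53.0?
6.4.0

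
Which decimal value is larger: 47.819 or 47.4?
47.819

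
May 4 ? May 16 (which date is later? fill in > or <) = <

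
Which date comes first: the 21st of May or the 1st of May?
the 1st of May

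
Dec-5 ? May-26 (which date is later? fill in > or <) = >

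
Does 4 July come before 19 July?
Yes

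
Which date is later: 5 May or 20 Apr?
5 May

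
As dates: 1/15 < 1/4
False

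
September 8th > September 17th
False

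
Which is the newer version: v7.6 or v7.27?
v7.27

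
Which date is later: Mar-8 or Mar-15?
Mar-15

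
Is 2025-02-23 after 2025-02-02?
Yes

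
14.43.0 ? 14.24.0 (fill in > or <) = >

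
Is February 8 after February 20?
No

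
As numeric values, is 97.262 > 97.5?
False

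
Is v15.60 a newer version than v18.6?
No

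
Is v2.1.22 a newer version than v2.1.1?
Yes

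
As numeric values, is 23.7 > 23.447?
True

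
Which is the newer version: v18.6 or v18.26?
v18.26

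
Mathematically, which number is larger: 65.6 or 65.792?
65.792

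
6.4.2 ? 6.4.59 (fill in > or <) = <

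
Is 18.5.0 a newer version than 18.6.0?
No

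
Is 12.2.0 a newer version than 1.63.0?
Yes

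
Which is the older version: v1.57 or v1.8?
v1.8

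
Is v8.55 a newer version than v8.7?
Yes. Version numbers are compared segment by segment as integers, not as decimals: minor version 55 > 7, so v8.55 > v8.7 (even though the decimal 8.55 < 8.7).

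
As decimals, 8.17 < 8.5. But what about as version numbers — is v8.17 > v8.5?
True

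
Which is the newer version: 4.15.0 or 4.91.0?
4.91.0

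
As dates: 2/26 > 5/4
False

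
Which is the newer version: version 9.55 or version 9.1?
version 9.55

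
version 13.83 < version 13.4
False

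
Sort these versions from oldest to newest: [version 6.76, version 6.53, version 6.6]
[version 6.6, version 6.53, version 6.76]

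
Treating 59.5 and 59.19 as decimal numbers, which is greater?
59.5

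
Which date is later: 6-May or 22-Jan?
6-May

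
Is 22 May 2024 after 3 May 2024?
Yes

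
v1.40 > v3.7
False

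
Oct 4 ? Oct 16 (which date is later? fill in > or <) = <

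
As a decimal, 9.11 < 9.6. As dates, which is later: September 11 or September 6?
September 11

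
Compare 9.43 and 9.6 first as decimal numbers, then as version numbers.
As decimals: 9.43 < 9.6. As versions: v9.43 > v9.6 (minor version 43 > 6).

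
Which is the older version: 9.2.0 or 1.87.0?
1.87.0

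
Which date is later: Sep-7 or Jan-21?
Sep-7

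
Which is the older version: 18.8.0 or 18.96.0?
18.8.0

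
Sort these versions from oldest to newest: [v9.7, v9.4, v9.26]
[v9.4, v9.7, v9.26]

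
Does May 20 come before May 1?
No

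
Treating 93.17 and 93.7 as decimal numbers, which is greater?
93.7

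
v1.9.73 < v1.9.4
False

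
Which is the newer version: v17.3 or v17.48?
v17.48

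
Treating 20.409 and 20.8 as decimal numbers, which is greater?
20.8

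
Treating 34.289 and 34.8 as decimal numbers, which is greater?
34.8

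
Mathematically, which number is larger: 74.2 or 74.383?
74.383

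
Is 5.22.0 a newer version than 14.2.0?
No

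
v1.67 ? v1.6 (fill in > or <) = >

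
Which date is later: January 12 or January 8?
January 12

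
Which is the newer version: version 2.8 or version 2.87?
version 2.87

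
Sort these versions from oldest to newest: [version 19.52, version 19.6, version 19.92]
[version 19.6, version 19.52, version 19.92]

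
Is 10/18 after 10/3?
Yes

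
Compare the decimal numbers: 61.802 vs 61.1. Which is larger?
61.802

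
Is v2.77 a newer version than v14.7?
No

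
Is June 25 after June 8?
Yes. Day 25 comes after day 8 in June — this is a date comparison, not a decimal one (the decimal 6.25 would be smaller than 6.8).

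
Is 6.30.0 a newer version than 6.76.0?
No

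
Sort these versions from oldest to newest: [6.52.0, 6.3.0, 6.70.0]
[6.3.0, 6.52.0, 6.70.0]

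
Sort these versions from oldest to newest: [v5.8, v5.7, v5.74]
[v5.7, v5.8, v5.74]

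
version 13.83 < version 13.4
False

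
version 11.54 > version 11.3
True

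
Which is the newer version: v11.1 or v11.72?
v11.72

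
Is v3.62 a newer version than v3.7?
Yes. Version numbers are compared segment by segment as integers, not as decimals: minor version 62 > 7, so v3.62 > v3.7 (even though the decimal 3.62 < 3.7).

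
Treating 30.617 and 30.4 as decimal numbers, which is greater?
30.617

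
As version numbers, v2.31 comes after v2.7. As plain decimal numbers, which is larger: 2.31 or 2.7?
2.7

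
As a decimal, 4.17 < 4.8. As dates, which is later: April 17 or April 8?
April 17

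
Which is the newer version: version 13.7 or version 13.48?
version 13.48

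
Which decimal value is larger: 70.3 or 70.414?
70.414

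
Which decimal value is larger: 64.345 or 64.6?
64.6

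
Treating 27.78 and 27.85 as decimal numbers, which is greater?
27.85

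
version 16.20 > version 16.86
False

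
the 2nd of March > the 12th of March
False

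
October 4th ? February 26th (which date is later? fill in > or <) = >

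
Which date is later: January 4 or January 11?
January 11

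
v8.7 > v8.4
True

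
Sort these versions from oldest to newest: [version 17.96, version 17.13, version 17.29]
[version 17.13, version 17.29, version 17.96]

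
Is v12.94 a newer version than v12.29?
Yes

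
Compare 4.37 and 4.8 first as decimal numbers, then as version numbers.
As decimals: 4.37 < 4.8. As versions: v4.37 > v4.8 (minor version 37 > 8).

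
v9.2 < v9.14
True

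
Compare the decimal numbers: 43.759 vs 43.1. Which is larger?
43.759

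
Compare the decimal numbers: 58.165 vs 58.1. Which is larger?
58.165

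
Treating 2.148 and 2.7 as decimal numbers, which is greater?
2.7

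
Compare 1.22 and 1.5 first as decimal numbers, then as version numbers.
As decimals: 1.22 < 1.5. As versions: v1.22 > v1.5 (minor version 22 > 5).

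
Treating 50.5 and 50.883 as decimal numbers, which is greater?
50.883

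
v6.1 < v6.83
True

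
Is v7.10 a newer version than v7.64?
No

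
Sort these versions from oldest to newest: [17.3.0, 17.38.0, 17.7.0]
[17.3.0, 17.7.0, 17.38.0]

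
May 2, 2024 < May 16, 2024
True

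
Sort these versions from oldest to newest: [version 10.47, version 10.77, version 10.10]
[version 10.10, version 10.47, version 10.77]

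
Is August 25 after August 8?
Yes. Day 25 comes after day 8 in August — this is a date comparison, not a decimal one (the decimal 8.25 would be smaller than 8.8).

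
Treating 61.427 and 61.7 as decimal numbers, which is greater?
61.7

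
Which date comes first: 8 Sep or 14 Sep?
8 Sep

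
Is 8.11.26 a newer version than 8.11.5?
Yes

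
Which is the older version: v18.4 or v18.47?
v18.4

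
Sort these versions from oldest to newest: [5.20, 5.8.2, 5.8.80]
[5.8.2, 5.8.80, 5.20]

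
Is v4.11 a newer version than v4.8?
Yes. Version numbers are compared segment by segment as integers, not as decimals: minor version 11 > 8, so v4.11 > v4.8 (even though the decimal 4.11 < 4.8).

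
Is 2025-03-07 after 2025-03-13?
No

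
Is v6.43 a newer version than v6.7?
Yes. Version numbers are compared segment by segment as integers, not as decimals: minor version 43 > 7, so v6.43 > v6.7 (even though the decimal 6.43 < 6.7).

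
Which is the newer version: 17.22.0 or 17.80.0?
17.80.0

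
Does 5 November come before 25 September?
No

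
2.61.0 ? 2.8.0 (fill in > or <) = >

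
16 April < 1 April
False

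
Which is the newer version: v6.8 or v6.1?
v6.8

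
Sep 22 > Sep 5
True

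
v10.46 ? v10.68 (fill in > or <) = <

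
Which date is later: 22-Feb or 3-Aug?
3-Aug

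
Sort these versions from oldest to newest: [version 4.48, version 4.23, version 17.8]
[version 4.23, version 4.48, version 17.8]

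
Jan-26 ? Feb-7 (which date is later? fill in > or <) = <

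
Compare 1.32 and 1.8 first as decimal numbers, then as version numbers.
As decimals: 1.32 < 1.8. As versions: v1.32 > v1.8 (minor version 32 > 8).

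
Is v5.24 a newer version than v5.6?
Yes. Version numbers are compared segment by segment as integers, not as decimals: minor version 24 > 6, so v5.24 > v5.6 (even though the decimal 5.24 < 5.6).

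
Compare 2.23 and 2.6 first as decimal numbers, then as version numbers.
As decimals: 2.23 < 2.6. As versions: v2.23 > v2.6 (minor version 23 > 6).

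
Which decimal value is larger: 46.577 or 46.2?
46.577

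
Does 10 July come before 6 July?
No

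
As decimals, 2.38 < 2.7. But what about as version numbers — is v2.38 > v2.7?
True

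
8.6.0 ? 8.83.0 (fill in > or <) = <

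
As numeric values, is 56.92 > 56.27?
True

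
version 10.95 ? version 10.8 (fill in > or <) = >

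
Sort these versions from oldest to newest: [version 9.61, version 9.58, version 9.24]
[version 9.24, version 9.58, version 9.61]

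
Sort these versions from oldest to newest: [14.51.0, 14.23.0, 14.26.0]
[14.23.0, 14.26.0, 14.51.0]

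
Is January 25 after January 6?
Yes. Day 25 comes after day 6 in January — this is a date comparison, not a decimal one (the decimal 1.25 would be smaller than 1.6).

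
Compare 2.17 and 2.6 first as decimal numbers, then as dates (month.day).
As decimals: 2.17 < 2.6. As dates: 2/17 is later than 2/6 (day 17 > day 6).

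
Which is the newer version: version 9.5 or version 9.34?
version 9.34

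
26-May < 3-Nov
True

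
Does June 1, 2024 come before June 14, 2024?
Yes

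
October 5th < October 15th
True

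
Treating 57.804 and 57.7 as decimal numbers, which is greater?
57.804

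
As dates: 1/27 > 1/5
True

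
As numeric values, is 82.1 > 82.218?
False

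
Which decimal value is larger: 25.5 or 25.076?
25.5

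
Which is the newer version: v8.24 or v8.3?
v8.24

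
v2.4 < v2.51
True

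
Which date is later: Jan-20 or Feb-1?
Feb-1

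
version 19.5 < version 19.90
True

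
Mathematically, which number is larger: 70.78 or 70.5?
70.78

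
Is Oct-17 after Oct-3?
Yes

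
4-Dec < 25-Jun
False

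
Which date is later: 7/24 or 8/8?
8/8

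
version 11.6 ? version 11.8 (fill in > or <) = <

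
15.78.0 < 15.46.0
False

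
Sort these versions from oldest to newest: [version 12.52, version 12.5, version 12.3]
[version 12.3, version 12.5, version 12.52]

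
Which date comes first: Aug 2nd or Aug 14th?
Aug 2nd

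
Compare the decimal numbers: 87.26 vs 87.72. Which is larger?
87.72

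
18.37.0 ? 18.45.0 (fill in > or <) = <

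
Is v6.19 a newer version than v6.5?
Yes. Version numbers are compared segment by segment as integers, not as decimals: minor version 19 > 5, so v6.19 > v6.5 (even though the decimal 6.19 < 6.5).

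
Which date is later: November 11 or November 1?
November 11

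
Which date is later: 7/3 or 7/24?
7/24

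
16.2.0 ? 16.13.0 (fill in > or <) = <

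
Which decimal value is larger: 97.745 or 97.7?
97.745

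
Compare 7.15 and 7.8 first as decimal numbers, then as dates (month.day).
As decimals: 7.15 < 7.8. As dates: 7/15 is later than 7/8 (day 15 > day 8).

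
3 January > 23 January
False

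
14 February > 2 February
True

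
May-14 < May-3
False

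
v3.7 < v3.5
False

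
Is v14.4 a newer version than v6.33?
Yes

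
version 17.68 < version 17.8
False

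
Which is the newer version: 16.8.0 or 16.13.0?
16.13.0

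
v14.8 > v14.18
False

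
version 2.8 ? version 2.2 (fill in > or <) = >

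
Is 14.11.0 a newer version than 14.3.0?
Yes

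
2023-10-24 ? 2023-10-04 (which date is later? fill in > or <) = >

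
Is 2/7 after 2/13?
No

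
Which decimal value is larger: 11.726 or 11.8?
11.8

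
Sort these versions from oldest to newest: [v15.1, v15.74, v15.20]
[v15.1, v15.20, v15.74]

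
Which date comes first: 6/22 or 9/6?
6/22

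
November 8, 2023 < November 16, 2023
True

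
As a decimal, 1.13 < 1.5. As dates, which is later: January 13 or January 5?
January 13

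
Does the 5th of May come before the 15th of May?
Yes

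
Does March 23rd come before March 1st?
No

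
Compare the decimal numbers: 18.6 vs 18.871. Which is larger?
18.871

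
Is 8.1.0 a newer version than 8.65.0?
No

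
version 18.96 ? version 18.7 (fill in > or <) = >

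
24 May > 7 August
False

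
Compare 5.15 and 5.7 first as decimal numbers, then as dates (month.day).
As decimals: 5.15 < 5.7. As dates: 5/15 is later than 5/7 (day 15 > day 7).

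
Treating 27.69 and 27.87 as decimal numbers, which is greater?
27.87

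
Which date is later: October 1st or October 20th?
October 20th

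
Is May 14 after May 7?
Yes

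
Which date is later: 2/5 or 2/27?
2/27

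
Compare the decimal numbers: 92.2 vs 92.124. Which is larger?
92.2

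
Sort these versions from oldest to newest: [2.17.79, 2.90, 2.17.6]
[2.17.6, 2.17.79, 2.90]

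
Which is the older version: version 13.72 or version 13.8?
version 13.8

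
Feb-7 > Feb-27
False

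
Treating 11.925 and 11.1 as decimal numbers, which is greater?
11.925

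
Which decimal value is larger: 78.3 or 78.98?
78.98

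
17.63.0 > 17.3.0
True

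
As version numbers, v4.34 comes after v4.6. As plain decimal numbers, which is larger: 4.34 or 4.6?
4.6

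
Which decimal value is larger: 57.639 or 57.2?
57.639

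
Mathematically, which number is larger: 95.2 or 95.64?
95.64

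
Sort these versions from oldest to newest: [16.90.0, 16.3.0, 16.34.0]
[16.3.0, 16.34.0, 16.90.0]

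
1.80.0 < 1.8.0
False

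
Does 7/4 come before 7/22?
Yes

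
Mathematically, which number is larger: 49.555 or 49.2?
49.555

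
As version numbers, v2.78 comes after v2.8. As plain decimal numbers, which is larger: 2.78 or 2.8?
2.8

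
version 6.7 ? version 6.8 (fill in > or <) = <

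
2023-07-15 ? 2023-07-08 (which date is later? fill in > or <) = >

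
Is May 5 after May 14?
No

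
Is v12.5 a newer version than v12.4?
Yes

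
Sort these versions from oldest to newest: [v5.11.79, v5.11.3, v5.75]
[v5.11.3, v5.11.79, v5.75]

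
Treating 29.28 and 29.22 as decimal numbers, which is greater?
29.28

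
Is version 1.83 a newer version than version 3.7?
No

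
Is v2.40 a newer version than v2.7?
Yes. Version numbers are compared segment by segment as integers, not as decimals: minor version 40 > 7, so v2.40 > v2.7 (even though the decimal 2.40 < 2.7).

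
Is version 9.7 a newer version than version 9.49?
No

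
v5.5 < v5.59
True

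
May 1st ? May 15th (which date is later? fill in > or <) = <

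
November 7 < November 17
True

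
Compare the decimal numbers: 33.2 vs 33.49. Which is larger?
33.49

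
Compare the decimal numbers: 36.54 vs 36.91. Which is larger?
36.91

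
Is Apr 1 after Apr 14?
No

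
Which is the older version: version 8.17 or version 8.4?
version 8.4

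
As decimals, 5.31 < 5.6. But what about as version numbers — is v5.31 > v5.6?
True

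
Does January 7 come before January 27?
Yes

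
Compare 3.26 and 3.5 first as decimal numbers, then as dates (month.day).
As decimals: 3.26 < 3.5. As dates: 3/26 is later than 3/5 (day 26 > day 5).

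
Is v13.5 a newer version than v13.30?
No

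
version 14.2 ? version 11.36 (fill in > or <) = >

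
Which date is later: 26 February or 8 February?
26 February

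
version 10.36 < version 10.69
True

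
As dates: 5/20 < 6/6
True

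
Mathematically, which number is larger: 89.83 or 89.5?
89.83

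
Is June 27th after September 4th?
No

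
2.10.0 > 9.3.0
False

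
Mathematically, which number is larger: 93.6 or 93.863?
93.863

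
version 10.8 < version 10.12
True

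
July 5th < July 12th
True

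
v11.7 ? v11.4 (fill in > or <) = >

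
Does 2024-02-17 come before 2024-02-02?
No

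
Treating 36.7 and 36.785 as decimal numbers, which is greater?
36.785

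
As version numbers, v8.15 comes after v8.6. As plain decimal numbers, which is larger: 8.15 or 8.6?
8.6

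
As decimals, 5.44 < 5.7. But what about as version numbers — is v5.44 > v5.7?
True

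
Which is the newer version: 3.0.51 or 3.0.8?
3.0.51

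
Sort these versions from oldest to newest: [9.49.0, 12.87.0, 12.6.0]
[9.49.0, 12.6.0, 12.87.0]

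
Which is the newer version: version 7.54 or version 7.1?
version 7.54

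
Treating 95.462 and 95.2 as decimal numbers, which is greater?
95.462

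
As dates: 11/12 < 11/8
False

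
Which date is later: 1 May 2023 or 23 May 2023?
23 May 2023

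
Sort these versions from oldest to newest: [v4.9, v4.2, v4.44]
[v4.2, v4.9, v4.44]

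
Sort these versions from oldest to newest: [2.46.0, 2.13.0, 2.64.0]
[2.13.0, 2.46.0, 2.64.0]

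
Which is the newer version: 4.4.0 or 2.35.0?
4.4.0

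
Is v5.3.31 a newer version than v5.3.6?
Yes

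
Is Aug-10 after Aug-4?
Yes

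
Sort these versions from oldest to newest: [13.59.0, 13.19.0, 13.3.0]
[13.3.0, 13.19.0, 13.59.0]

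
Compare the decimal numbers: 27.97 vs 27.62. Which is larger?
27.97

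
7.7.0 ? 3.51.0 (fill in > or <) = >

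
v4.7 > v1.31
True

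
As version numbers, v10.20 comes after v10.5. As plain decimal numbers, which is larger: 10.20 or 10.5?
10.5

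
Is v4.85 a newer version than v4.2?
Yes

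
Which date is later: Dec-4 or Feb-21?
Dec-4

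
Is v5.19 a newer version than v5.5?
Yes. Version numbers are compared segment by segment as integers, not as decimals: minor version 19 > 5, so v5.19 > v5.5 (even though the decimal 5.19 < 5.5).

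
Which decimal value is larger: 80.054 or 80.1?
80.1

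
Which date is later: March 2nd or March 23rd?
March 23rd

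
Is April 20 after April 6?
Yes. Day 20 comes after day 6 in April — this is a date comparison, not a decimal one (the decimal 4.20 would be smaller than 4.6).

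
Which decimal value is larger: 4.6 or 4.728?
4.728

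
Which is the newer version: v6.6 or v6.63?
v6.63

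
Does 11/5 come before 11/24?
Yes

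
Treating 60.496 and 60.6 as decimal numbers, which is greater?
60.6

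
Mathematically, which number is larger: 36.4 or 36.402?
36.402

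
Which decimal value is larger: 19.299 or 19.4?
19.4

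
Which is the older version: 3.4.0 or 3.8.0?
3.4.0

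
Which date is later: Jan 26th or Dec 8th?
Dec 8th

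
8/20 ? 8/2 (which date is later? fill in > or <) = >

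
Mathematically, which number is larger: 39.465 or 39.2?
39.465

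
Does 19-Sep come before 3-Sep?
No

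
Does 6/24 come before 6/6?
No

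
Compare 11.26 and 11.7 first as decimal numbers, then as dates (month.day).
As decimals: 11.26 < 11.7. As dates: 11/26 is later than 11/7 (day 26 > day 7).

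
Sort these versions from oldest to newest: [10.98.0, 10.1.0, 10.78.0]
[10.1.0, 10.78.0, 10.98.0]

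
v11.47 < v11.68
True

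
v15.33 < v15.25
False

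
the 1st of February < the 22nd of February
True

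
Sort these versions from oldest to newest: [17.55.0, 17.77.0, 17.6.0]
[17.6.0, 17.55.0, 17.77.0]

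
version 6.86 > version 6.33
True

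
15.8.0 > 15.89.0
False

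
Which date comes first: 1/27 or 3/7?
1/27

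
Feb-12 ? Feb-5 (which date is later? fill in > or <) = >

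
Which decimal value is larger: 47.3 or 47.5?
47.5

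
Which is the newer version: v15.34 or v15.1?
v15.34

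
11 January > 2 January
True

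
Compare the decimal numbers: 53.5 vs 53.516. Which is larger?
53.516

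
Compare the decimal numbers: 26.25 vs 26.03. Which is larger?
26.25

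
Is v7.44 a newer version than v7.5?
Yes. Version numbers are compared segment by segment as integers, not as decimals: minor version 44 > 5, so v7.44 > v7.5 (even though the decimal 7.44 < 7.5).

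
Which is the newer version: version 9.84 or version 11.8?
version 11.8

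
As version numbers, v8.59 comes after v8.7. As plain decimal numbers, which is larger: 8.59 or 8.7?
8.7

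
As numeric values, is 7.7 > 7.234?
True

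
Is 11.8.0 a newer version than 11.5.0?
Yes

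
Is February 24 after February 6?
Yes. Day 24 comes after day 6 in February — this is a date comparison, not a decimal one (the decimal 2.24 would be smaller than 2.6).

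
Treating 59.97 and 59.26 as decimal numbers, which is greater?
59.97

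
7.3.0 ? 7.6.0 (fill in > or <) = <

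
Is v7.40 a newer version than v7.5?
Yes. Version numbers are compared segment by segment as integers, not as decimals: minor version 40 > 5, so v7.40 > v7.5 (even though the decimal 7.40 < 7.5).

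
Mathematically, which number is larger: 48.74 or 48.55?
48.74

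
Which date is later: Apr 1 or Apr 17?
Apr 17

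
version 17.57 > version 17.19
True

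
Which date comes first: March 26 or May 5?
March 26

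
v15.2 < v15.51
True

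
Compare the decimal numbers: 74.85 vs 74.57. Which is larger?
74.85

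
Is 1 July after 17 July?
No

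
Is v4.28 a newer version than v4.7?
Yes. Version numbers are compared segment by segment as integers, not as decimals: minor version 28 > 7, so v4.28 > v4.7 (even though the decimal 4.28 < 4.7).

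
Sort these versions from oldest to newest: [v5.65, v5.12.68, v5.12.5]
[v5.12.5, v5.12.68, v5.65]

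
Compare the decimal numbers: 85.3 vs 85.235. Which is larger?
85.3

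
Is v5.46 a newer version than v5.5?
Yes. Version numbers are compared segment by segment as integers, not as decimals: minor version 46 > 5, so v5.46 > v5.5 (even though the decimal 5.46 < 5.5).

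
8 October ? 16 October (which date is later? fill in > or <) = <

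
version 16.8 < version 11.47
False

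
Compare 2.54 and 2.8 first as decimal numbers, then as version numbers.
As decimals: 2.54 < 2.8. As versions: v2.54 > v2.8 (minor version 54 > 8).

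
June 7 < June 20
True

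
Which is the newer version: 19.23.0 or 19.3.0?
19.23.0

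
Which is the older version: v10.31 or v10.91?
v10.31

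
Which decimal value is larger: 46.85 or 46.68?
46.85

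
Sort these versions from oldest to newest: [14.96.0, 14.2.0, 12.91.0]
[12.91.0, 14.2.0, 14.96.0]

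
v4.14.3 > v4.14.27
False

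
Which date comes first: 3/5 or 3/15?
3/5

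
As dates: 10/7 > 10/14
False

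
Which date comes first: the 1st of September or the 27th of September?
the 1st of September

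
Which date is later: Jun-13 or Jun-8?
Jun-13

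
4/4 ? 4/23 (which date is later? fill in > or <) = <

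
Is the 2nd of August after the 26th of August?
No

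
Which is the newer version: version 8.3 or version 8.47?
version 8.47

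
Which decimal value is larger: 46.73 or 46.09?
46.73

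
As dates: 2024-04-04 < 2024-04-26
True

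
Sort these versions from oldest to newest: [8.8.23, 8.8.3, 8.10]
[8.8.3, 8.8.23, 8.10]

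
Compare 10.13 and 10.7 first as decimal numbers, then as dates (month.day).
As decimals: 10.13 < 10.7. As dates: 10/13 is later than 10/7 (day 13 > day 7).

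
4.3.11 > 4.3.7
True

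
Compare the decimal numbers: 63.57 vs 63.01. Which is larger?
63.57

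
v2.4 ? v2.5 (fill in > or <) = <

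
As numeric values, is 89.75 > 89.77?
False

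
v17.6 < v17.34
True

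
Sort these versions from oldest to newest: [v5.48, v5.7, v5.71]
[v5.7, v5.48, v5.71]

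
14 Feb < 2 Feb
False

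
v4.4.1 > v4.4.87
False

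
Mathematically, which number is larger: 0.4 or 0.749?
0.749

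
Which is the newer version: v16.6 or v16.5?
v16.6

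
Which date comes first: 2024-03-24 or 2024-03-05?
2024-03-05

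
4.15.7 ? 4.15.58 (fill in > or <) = <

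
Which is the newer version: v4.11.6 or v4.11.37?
v4.11.37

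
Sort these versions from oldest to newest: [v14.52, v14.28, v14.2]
[v14.2, v14.28, v14.52]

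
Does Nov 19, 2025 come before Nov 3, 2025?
No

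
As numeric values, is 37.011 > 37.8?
False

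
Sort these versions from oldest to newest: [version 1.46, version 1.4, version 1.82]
[version 1.4, version 1.46, version 1.82]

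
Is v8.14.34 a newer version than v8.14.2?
Yes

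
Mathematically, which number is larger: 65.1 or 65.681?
65.681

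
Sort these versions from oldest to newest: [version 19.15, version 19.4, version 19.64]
[version 19.4, version 19.15, version 19.64]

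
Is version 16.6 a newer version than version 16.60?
No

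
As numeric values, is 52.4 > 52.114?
True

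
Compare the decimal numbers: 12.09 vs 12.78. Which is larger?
12.78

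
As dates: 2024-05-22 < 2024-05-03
False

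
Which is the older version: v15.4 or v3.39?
v3.39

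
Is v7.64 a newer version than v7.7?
Yes. Version numbers are compared segment by segment as integers, not as decimals: minor version 64 > 7, so v7.64 > v7.7 (even though the decimal 7.64 < 7.7).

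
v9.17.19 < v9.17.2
False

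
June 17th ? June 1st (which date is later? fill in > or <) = >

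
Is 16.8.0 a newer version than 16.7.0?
Yes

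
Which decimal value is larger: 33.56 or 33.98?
33.98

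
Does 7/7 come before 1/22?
No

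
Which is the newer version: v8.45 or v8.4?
v8.45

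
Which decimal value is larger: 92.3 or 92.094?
92.3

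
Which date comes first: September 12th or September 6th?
September 6th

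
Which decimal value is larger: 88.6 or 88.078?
88.6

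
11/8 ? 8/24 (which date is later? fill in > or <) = >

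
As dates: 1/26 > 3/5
False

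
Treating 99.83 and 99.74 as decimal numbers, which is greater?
99.83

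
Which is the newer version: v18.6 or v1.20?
v18.6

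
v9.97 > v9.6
True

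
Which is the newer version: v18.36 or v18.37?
v18.37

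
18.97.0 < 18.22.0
False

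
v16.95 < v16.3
False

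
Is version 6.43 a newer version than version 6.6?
Yes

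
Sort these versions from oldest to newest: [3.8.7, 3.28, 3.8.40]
[3.8.7, 3.8.40, 3.28]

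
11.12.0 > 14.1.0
False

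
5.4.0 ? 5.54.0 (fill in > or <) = <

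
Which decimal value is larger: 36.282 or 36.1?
36.282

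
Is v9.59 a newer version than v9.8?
Yes. Version numbers are compared segment by segment as integers, not as decimals: minor version 59 > 8, so v9.59 > v9.8 (even though the decimal 9.59 < 9.8).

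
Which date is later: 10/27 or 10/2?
10/27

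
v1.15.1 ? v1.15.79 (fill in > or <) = <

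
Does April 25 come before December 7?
Yes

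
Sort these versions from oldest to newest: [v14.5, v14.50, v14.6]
[v14.5, v14.6, v14.50]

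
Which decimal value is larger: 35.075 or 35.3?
35.3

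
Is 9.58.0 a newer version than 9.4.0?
Yes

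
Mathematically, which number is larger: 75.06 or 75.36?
75.36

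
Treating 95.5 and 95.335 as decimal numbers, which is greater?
95.5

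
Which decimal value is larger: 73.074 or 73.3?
73.3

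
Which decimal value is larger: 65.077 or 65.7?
65.7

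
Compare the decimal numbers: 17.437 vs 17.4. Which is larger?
17.437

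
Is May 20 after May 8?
Yes. Day 20 comes after day 8 in May — this is a date comparison, not a decimal one (the decimal 5.20 would be smaller than 5.8).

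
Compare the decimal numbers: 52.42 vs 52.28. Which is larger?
52.42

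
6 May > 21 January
True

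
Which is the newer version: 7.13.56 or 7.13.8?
7.13.56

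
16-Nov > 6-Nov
True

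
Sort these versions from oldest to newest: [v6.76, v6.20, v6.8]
[v6.8, v6.20, v6.76]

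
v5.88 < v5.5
False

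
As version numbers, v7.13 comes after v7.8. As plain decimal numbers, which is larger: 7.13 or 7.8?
7.8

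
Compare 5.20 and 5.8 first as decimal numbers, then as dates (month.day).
As decimals: 5.20 < 5.8. As dates: 5/20 is later than 5/8 (day 20 > day 8).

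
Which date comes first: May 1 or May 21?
May 1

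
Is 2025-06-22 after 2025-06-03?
Yes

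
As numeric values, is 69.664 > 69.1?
True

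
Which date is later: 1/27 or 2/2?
2/2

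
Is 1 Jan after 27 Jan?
No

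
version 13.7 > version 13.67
False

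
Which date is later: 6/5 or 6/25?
6/25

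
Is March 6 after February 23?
Yes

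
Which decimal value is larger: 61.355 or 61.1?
61.355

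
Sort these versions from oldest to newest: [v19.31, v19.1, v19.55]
[v19.1, v19.31, v19.55]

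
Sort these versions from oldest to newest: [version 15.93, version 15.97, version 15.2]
[version 15.2, version 15.93, version 15.97]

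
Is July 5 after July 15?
No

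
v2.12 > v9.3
False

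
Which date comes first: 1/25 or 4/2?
1/25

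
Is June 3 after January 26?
Yes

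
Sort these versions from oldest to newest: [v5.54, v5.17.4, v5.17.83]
[v5.17.4, v5.17.83, v5.54]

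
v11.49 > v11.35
True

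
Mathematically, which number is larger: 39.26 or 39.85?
39.85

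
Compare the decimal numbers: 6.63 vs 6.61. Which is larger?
6.63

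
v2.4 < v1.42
False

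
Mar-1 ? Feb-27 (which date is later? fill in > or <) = >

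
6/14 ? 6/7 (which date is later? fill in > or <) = >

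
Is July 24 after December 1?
No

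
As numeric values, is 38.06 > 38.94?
False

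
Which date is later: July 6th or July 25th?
July 25th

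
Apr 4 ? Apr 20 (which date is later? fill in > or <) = <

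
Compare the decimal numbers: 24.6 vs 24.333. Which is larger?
24.6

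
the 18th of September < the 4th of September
False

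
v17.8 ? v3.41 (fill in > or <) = >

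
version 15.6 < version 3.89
False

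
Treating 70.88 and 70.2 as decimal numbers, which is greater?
70.88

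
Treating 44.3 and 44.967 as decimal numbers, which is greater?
44.967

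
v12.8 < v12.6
False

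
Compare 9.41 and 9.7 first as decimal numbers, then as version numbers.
As decimals: 9.41 < 9.7. As versions: v9.41 > v9.7 (minor version 41 > 7).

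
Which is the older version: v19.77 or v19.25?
v19.25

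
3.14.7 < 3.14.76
True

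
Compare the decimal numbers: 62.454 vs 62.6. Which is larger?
62.6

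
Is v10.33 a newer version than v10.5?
Yes. Version numbers are compared segment by segment as integers, not as decimals: minor version 33 > 5, so v10.33 > v10.5 (even though the decimal 10.33 < 10.5).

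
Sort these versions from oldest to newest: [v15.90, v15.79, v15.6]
[v15.6, v15.79, v15.90]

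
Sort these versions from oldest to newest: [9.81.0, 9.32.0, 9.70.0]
[9.32.0, 9.70.0, 9.81.0]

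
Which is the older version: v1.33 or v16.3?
v1.33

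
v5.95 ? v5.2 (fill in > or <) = >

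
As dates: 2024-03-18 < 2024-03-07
False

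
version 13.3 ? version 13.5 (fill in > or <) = <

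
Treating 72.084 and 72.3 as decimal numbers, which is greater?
72.3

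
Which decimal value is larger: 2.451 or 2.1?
2.451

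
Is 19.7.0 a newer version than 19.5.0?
Yes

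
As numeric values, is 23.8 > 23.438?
True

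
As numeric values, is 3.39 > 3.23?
True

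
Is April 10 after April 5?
Yes. Day 10 comes after day 5 in April — this is a date comparison, not a decimal one (the decimal 4.10 would be smaller than 4.5).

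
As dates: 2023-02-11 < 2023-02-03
False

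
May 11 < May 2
False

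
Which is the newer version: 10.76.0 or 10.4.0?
10.76.0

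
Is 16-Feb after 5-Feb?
Yes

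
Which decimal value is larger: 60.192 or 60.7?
60.7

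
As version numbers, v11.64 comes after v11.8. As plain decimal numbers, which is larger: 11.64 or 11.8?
11.8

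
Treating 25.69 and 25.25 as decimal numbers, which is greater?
25.69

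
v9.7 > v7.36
True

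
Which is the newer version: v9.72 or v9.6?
v9.72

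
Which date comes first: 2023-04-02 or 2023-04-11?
2023-04-02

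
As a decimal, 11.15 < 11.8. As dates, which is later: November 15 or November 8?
November 15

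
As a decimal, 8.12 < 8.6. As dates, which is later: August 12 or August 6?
August 12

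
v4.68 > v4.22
True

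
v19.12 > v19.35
False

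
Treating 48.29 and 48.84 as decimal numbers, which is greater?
48.84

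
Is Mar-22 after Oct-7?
No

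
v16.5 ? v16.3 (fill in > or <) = >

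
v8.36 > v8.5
True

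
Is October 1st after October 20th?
No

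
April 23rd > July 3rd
False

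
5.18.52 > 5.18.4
True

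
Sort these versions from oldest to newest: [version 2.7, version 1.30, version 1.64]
[version 1.30, version 1.64, version 2.7]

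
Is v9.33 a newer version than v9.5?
Yes. Version numbers are compared segment by segment as integers, not as decimals: minor version 33 > 5, so v9.33 > v9.5 (even though the decimal 9.33 < 9.5).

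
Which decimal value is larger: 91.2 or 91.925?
91.925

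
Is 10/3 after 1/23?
Yes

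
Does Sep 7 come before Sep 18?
Yes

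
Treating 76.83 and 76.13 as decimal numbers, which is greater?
76.83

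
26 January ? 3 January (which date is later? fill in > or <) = >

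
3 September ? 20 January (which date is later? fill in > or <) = >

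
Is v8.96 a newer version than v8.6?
Yes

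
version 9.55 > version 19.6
False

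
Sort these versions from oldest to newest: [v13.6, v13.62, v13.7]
[v13.6, v13.7, v13.62]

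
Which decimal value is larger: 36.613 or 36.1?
36.613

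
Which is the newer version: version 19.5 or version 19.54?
version 19.54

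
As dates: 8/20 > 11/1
False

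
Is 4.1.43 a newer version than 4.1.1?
Yes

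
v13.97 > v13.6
True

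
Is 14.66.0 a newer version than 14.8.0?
Yes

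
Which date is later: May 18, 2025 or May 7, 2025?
May 18, 2025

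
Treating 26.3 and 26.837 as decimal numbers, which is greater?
26.837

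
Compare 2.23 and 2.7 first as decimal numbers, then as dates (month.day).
As decimals: 2.23 < 2.7. As dates: 2/23 is later than 2/7 (day 23 > day 7).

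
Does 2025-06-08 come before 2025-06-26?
Yes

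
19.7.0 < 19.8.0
True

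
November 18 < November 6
False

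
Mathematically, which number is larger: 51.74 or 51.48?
51.74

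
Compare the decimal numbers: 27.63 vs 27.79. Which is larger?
27.79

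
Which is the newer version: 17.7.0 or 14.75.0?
17.7.0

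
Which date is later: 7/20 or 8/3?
8/3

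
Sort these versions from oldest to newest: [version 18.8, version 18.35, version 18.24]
[version 18.8, version 18.24, version 18.35]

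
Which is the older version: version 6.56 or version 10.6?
version 6.56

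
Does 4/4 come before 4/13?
Yes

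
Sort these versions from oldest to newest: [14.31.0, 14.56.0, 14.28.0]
[14.28.0, 14.31.0, 14.56.0]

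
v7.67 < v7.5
False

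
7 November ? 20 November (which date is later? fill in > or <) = <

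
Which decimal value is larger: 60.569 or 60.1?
60.569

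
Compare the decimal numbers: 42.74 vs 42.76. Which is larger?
42.76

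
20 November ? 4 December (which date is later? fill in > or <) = <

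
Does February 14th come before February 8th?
No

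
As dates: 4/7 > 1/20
True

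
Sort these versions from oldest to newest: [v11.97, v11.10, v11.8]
[v11.8, v11.10, v11.97]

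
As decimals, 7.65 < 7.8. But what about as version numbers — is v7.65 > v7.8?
True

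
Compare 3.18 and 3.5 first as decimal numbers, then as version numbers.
As decimals: 3.18 < 3.5. As versions: v3.18 > v3.5 (minor version 18 > 5).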